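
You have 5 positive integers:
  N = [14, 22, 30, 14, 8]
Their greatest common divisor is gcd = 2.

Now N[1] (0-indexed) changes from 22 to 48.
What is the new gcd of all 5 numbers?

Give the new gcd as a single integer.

Numbers: [14, 22, 30, 14, 8], gcd = 2
Change: index 1, 22 -> 48
gcd of the OTHER numbers (without index 1): gcd([14, 30, 14, 8]) = 2
New gcd = gcd(g_others, new_val) = gcd(2, 48) = 2

Answer: 2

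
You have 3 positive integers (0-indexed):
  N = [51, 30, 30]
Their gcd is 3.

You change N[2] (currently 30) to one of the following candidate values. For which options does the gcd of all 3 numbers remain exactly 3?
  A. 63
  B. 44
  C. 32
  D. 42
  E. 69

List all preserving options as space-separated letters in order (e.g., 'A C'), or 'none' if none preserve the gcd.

Old gcd = 3; gcd of others (without N[2]) = 3
New gcd for candidate v: gcd(3, v). Preserves old gcd iff gcd(3, v) = 3.
  Option A: v=63, gcd(3,63)=3 -> preserves
  Option B: v=44, gcd(3,44)=1 -> changes
  Option C: v=32, gcd(3,32)=1 -> changes
  Option D: v=42, gcd(3,42)=3 -> preserves
  Option E: v=69, gcd(3,69)=3 -> preserves

Answer: A D E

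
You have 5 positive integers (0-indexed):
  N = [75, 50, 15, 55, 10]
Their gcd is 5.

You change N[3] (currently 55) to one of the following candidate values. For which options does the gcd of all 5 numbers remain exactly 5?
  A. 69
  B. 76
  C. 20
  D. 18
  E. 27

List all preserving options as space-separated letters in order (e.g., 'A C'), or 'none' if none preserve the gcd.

Old gcd = 5; gcd of others (without N[3]) = 5
New gcd for candidate v: gcd(5, v). Preserves old gcd iff gcd(5, v) = 5.
  Option A: v=69, gcd(5,69)=1 -> changes
  Option B: v=76, gcd(5,76)=1 -> changes
  Option C: v=20, gcd(5,20)=5 -> preserves
  Option D: v=18, gcd(5,18)=1 -> changes
  Option E: v=27, gcd(5,27)=1 -> changes

Answer: C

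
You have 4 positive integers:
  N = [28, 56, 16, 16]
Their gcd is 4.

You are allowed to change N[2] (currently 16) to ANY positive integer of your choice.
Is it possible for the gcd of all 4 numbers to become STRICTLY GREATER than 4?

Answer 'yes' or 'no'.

Current gcd = 4
gcd of all OTHER numbers (without N[2]=16): gcd([28, 56, 16]) = 4
The new gcd after any change is gcd(4, new_value).
This can be at most 4.
Since 4 = old gcd 4, the gcd can only stay the same or decrease.

Answer: no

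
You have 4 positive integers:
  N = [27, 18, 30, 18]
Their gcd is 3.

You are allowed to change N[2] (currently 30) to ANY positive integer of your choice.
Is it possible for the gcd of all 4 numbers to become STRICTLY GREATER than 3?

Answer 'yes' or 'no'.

Current gcd = 3
gcd of all OTHER numbers (without N[2]=30): gcd([27, 18, 18]) = 9
The new gcd after any change is gcd(9, new_value).
This can be at most 9.
Since 9 > old gcd 3, the gcd CAN increase (e.g., set N[2] = 9).

Answer: yes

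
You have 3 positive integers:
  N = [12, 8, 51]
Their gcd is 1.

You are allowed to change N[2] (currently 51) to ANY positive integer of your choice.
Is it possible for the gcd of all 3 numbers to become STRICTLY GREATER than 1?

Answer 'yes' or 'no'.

Current gcd = 1
gcd of all OTHER numbers (without N[2]=51): gcd([12, 8]) = 4
The new gcd after any change is gcd(4, new_value).
This can be at most 4.
Since 4 > old gcd 1, the gcd CAN increase (e.g., set N[2] = 4).

Answer: yes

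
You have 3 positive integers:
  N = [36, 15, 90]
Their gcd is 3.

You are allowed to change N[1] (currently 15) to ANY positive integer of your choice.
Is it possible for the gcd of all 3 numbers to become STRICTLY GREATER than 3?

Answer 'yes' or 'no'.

Current gcd = 3
gcd of all OTHER numbers (without N[1]=15): gcd([36, 90]) = 18
The new gcd after any change is gcd(18, new_value).
This can be at most 18.
Since 18 > old gcd 3, the gcd CAN increase (e.g., set N[1] = 18).

Answer: yes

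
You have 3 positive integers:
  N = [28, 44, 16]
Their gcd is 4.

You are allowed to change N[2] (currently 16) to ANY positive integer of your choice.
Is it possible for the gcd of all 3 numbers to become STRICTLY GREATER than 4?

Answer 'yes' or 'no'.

Answer: no

Derivation:
Current gcd = 4
gcd of all OTHER numbers (without N[2]=16): gcd([28, 44]) = 4
The new gcd after any change is gcd(4, new_value).
This can be at most 4.
Since 4 = old gcd 4, the gcd can only stay the same or decrease.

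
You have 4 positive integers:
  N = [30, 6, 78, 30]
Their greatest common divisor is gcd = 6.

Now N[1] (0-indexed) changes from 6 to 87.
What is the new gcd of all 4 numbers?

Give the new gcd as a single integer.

Answer: 3

Derivation:
Numbers: [30, 6, 78, 30], gcd = 6
Change: index 1, 6 -> 87
gcd of the OTHER numbers (without index 1): gcd([30, 78, 30]) = 6
New gcd = gcd(g_others, new_val) = gcd(6, 87) = 3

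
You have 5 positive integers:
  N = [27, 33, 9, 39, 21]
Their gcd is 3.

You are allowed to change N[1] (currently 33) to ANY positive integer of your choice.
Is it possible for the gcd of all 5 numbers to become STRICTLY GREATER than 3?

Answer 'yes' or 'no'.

Current gcd = 3
gcd of all OTHER numbers (without N[1]=33): gcd([27, 9, 39, 21]) = 3
The new gcd after any change is gcd(3, new_value).
This can be at most 3.
Since 3 = old gcd 3, the gcd can only stay the same or decrease.

Answer: no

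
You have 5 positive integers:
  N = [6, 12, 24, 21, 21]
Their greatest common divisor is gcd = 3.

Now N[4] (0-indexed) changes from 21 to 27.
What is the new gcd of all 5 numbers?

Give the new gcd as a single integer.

Answer: 3

Derivation:
Numbers: [6, 12, 24, 21, 21], gcd = 3
Change: index 4, 21 -> 27
gcd of the OTHER numbers (without index 4): gcd([6, 12, 24, 21]) = 3
New gcd = gcd(g_others, new_val) = gcd(3, 27) = 3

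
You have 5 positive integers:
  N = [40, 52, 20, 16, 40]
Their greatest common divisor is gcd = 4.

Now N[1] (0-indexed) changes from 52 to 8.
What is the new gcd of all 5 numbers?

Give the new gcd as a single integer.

Answer: 4

Derivation:
Numbers: [40, 52, 20, 16, 40], gcd = 4
Change: index 1, 52 -> 8
gcd of the OTHER numbers (without index 1): gcd([40, 20, 16, 40]) = 4
New gcd = gcd(g_others, new_val) = gcd(4, 8) = 4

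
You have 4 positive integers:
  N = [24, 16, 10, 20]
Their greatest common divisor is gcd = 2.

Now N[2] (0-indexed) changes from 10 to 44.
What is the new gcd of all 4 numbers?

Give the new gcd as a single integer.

Numbers: [24, 16, 10, 20], gcd = 2
Change: index 2, 10 -> 44
gcd of the OTHER numbers (without index 2): gcd([24, 16, 20]) = 4
New gcd = gcd(g_others, new_val) = gcd(4, 44) = 4

Answer: 4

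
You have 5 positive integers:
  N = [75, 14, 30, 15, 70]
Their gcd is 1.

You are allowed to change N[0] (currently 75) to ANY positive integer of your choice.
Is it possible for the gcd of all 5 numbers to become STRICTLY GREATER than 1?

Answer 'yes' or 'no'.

Answer: no

Derivation:
Current gcd = 1
gcd of all OTHER numbers (without N[0]=75): gcd([14, 30, 15, 70]) = 1
The new gcd after any change is gcd(1, new_value).
This can be at most 1.
Since 1 = old gcd 1, the gcd can only stay the same or decrease.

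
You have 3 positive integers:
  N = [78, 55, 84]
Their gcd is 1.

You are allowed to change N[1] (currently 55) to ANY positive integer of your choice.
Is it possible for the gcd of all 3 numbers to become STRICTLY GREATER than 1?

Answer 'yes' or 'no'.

Answer: yes

Derivation:
Current gcd = 1
gcd of all OTHER numbers (without N[1]=55): gcd([78, 84]) = 6
The new gcd after any change is gcd(6, new_value).
This can be at most 6.
Since 6 > old gcd 1, the gcd CAN increase (e.g., set N[1] = 6).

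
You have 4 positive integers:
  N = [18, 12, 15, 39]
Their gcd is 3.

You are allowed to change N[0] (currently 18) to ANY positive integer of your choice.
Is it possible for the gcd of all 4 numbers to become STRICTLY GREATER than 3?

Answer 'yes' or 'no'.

Current gcd = 3
gcd of all OTHER numbers (without N[0]=18): gcd([12, 15, 39]) = 3
The new gcd after any change is gcd(3, new_value).
This can be at most 3.
Since 3 = old gcd 3, the gcd can only stay the same or decrease.

Answer: no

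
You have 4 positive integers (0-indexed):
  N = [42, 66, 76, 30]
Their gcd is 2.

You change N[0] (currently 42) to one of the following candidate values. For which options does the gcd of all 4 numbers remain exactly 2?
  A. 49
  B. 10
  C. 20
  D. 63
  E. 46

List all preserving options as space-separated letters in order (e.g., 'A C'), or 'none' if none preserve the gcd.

Old gcd = 2; gcd of others (without N[0]) = 2
New gcd for candidate v: gcd(2, v). Preserves old gcd iff gcd(2, v) = 2.
  Option A: v=49, gcd(2,49)=1 -> changes
  Option B: v=10, gcd(2,10)=2 -> preserves
  Option C: v=20, gcd(2,20)=2 -> preserves
  Option D: v=63, gcd(2,63)=1 -> changes
  Option E: v=46, gcd(2,46)=2 -> preserves

Answer: B C E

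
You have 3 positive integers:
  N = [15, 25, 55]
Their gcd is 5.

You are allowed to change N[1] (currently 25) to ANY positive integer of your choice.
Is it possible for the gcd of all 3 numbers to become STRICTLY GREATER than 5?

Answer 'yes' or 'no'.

Answer: no

Derivation:
Current gcd = 5
gcd of all OTHER numbers (without N[1]=25): gcd([15, 55]) = 5
The new gcd after any change is gcd(5, new_value).
This can be at most 5.
Since 5 = old gcd 5, the gcd can only stay the same or decrease.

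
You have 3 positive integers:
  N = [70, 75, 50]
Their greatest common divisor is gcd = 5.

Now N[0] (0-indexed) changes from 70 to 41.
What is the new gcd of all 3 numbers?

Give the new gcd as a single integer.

Answer: 1

Derivation:
Numbers: [70, 75, 50], gcd = 5
Change: index 0, 70 -> 41
gcd of the OTHER numbers (without index 0): gcd([75, 50]) = 25
New gcd = gcd(g_others, new_val) = gcd(25, 41) = 1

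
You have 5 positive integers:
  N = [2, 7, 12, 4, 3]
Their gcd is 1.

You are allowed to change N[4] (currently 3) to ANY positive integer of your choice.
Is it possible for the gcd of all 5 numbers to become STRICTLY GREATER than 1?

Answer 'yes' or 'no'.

Answer: no

Derivation:
Current gcd = 1
gcd of all OTHER numbers (without N[4]=3): gcd([2, 7, 12, 4]) = 1
The new gcd after any change is gcd(1, new_value).
This can be at most 1.
Since 1 = old gcd 1, the gcd can only stay the same or decrease.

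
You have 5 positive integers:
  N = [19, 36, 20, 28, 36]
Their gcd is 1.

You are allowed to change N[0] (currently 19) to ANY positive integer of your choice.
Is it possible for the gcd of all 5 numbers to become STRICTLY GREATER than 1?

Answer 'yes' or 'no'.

Answer: yes

Derivation:
Current gcd = 1
gcd of all OTHER numbers (without N[0]=19): gcd([36, 20, 28, 36]) = 4
The new gcd after any change is gcd(4, new_value).
This can be at most 4.
Since 4 > old gcd 1, the gcd CAN increase (e.g., set N[0] = 4).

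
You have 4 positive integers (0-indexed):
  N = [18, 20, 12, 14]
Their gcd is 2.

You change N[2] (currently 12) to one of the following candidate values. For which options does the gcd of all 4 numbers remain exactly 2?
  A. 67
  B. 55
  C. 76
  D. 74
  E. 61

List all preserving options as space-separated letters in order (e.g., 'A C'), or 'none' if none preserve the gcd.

Answer: C D

Derivation:
Old gcd = 2; gcd of others (without N[2]) = 2
New gcd for candidate v: gcd(2, v). Preserves old gcd iff gcd(2, v) = 2.
  Option A: v=67, gcd(2,67)=1 -> changes
  Option B: v=55, gcd(2,55)=1 -> changes
  Option C: v=76, gcd(2,76)=2 -> preserves
  Option D: v=74, gcd(2,74)=2 -> preserves
  Option E: v=61, gcd(2,61)=1 -> changes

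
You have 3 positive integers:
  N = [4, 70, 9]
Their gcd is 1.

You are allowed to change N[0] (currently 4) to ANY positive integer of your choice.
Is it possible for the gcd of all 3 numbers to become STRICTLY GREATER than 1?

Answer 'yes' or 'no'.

Current gcd = 1
gcd of all OTHER numbers (without N[0]=4): gcd([70, 9]) = 1
The new gcd after any change is gcd(1, new_value).
This can be at most 1.
Since 1 = old gcd 1, the gcd can only stay the same or decrease.

Answer: no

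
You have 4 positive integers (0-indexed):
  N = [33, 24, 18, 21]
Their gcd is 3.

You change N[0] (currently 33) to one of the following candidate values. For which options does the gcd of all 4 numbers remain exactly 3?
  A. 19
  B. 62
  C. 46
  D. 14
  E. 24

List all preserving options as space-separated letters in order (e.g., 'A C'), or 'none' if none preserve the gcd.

Old gcd = 3; gcd of others (without N[0]) = 3
New gcd for candidate v: gcd(3, v). Preserves old gcd iff gcd(3, v) = 3.
  Option A: v=19, gcd(3,19)=1 -> changes
  Option B: v=62, gcd(3,62)=1 -> changes
  Option C: v=46, gcd(3,46)=1 -> changes
  Option D: v=14, gcd(3,14)=1 -> changes
  Option E: v=24, gcd(3,24)=3 -> preserves

Answer: E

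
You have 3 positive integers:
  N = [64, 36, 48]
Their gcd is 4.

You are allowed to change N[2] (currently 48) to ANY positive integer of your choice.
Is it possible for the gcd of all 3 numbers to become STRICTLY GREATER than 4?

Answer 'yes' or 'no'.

Current gcd = 4
gcd of all OTHER numbers (without N[2]=48): gcd([64, 36]) = 4
The new gcd after any change is gcd(4, new_value).
This can be at most 4.
Since 4 = old gcd 4, the gcd can only stay the same or decrease.

Answer: no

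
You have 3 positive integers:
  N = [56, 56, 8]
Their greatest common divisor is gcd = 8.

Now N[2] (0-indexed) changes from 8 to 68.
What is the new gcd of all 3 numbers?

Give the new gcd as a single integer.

Numbers: [56, 56, 8], gcd = 8
Change: index 2, 8 -> 68
gcd of the OTHER numbers (without index 2): gcd([56, 56]) = 56
New gcd = gcd(g_others, new_val) = gcd(56, 68) = 4

Answer: 4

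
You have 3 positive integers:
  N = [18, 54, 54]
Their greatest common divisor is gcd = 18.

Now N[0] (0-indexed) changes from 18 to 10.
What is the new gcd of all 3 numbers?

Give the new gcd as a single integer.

Answer: 2

Derivation:
Numbers: [18, 54, 54], gcd = 18
Change: index 0, 18 -> 10
gcd of the OTHER numbers (without index 0): gcd([54, 54]) = 54
New gcd = gcd(g_others, new_val) = gcd(54, 10) = 2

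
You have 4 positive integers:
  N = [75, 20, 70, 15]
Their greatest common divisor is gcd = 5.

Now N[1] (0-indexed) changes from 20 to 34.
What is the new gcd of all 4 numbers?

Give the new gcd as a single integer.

Numbers: [75, 20, 70, 15], gcd = 5
Change: index 1, 20 -> 34
gcd of the OTHER numbers (without index 1): gcd([75, 70, 15]) = 5
New gcd = gcd(g_others, new_val) = gcd(5, 34) = 1

Answer: 1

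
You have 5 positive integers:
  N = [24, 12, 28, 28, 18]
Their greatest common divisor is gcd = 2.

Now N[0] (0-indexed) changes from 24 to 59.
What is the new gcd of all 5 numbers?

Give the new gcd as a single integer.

Answer: 1

Derivation:
Numbers: [24, 12, 28, 28, 18], gcd = 2
Change: index 0, 24 -> 59
gcd of the OTHER numbers (without index 0): gcd([12, 28, 28, 18]) = 2
New gcd = gcd(g_others, new_val) = gcd(2, 59) = 1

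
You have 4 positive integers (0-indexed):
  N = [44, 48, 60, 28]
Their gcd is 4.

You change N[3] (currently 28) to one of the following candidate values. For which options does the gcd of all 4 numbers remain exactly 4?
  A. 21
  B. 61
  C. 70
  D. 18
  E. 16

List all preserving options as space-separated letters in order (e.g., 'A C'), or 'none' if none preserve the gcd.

Old gcd = 4; gcd of others (without N[3]) = 4
New gcd for candidate v: gcd(4, v). Preserves old gcd iff gcd(4, v) = 4.
  Option A: v=21, gcd(4,21)=1 -> changes
  Option B: v=61, gcd(4,61)=1 -> changes
  Option C: v=70, gcd(4,70)=2 -> changes
  Option D: v=18, gcd(4,18)=2 -> changes
  Option E: v=16, gcd(4,16)=4 -> preserves

Answer: E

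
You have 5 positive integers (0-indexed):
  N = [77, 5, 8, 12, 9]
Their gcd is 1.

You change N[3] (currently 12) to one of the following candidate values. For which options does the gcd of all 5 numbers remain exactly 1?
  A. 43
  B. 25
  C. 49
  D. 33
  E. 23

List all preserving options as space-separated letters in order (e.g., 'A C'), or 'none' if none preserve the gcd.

Answer: A B C D E

Derivation:
Old gcd = 1; gcd of others (without N[3]) = 1
New gcd for candidate v: gcd(1, v). Preserves old gcd iff gcd(1, v) = 1.
  Option A: v=43, gcd(1,43)=1 -> preserves
  Option B: v=25, gcd(1,25)=1 -> preserves
  Option C: v=49, gcd(1,49)=1 -> preserves
  Option D: v=33, gcd(1,33)=1 -> preserves
  Option E: v=23, gcd(1,23)=1 -> preserves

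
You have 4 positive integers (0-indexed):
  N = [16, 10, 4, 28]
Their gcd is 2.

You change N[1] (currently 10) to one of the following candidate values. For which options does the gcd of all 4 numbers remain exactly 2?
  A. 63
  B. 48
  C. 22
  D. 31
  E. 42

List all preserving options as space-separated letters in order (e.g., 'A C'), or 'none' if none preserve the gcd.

Old gcd = 2; gcd of others (without N[1]) = 4
New gcd for candidate v: gcd(4, v). Preserves old gcd iff gcd(4, v) = 2.
  Option A: v=63, gcd(4,63)=1 -> changes
  Option B: v=48, gcd(4,48)=4 -> changes
  Option C: v=22, gcd(4,22)=2 -> preserves
  Option D: v=31, gcd(4,31)=1 -> changes
  Option E: v=42, gcd(4,42)=2 -> preserves

Answer: C E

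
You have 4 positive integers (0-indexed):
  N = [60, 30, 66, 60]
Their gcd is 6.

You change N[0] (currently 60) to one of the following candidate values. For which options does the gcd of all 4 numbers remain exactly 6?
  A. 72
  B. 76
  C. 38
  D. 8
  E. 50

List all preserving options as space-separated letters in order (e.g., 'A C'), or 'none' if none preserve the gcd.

Old gcd = 6; gcd of others (without N[0]) = 6
New gcd for candidate v: gcd(6, v). Preserves old gcd iff gcd(6, v) = 6.
  Option A: v=72, gcd(6,72)=6 -> preserves
  Option B: v=76, gcd(6,76)=2 -> changes
  Option C: v=38, gcd(6,38)=2 -> changes
  Option D: v=8, gcd(6,8)=2 -> changes
  Option E: v=50, gcd(6,50)=2 -> changes

Answer: A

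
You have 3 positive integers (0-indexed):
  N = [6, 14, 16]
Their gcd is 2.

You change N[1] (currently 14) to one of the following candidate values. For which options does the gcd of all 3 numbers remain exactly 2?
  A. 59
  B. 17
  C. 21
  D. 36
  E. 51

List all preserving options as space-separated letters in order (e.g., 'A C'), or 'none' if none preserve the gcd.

Old gcd = 2; gcd of others (without N[1]) = 2
New gcd for candidate v: gcd(2, v). Preserves old gcd iff gcd(2, v) = 2.
  Option A: v=59, gcd(2,59)=1 -> changes
  Option B: v=17, gcd(2,17)=1 -> changes
  Option C: v=21, gcd(2,21)=1 -> changes
  Option D: v=36, gcd(2,36)=2 -> preserves
  Option E: v=51, gcd(2,51)=1 -> changes

Answer: D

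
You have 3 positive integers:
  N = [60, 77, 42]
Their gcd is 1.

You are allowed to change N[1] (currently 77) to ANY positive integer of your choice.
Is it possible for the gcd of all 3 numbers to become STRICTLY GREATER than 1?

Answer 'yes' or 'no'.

Current gcd = 1
gcd of all OTHER numbers (without N[1]=77): gcd([60, 42]) = 6
The new gcd after any change is gcd(6, new_value).
This can be at most 6.
Since 6 > old gcd 1, the gcd CAN increase (e.g., set N[1] = 6).

Answer: yes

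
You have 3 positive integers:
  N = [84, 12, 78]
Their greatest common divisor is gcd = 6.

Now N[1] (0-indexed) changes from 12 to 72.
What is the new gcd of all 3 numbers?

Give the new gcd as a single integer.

Numbers: [84, 12, 78], gcd = 6
Change: index 1, 12 -> 72
gcd of the OTHER numbers (without index 1): gcd([84, 78]) = 6
New gcd = gcd(g_others, new_val) = gcd(6, 72) = 6

Answer: 6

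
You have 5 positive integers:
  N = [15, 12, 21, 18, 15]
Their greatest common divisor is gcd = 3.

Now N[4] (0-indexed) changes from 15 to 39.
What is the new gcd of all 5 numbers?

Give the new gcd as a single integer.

Answer: 3

Derivation:
Numbers: [15, 12, 21, 18, 15], gcd = 3
Change: index 4, 15 -> 39
gcd of the OTHER numbers (without index 4): gcd([15, 12, 21, 18]) = 3
New gcd = gcd(g_others, new_val) = gcd(3, 39) = 3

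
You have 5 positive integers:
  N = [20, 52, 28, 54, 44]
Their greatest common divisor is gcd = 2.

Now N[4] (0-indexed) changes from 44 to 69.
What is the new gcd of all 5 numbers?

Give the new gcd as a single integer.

Numbers: [20, 52, 28, 54, 44], gcd = 2
Change: index 4, 44 -> 69
gcd of the OTHER numbers (without index 4): gcd([20, 52, 28, 54]) = 2
New gcd = gcd(g_others, new_val) = gcd(2, 69) = 1

Answer: 1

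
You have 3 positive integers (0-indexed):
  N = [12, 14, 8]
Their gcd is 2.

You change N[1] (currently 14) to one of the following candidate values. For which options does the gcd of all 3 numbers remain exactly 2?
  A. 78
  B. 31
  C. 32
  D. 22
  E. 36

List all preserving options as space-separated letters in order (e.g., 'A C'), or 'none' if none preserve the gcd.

Old gcd = 2; gcd of others (without N[1]) = 4
New gcd for candidate v: gcd(4, v). Preserves old gcd iff gcd(4, v) = 2.
  Option A: v=78, gcd(4,78)=2 -> preserves
  Option B: v=31, gcd(4,31)=1 -> changes
  Option C: v=32, gcd(4,32)=4 -> changes
  Option D: v=22, gcd(4,22)=2 -> preserves
  Option E: v=36, gcd(4,36)=4 -> changes

Answer: A D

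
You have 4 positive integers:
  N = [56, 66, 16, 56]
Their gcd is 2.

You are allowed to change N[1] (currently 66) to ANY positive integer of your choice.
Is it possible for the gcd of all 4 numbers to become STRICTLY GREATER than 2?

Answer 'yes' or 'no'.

Current gcd = 2
gcd of all OTHER numbers (without N[1]=66): gcd([56, 16, 56]) = 8
The new gcd after any change is gcd(8, new_value).
This can be at most 8.
Since 8 > old gcd 2, the gcd CAN increase (e.g., set N[1] = 8).

Answer: yes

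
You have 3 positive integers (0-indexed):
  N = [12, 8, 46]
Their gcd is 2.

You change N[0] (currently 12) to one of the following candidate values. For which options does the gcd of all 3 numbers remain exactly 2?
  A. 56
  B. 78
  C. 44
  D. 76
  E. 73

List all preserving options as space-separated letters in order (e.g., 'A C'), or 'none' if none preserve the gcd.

Old gcd = 2; gcd of others (without N[0]) = 2
New gcd for candidate v: gcd(2, v). Preserves old gcd iff gcd(2, v) = 2.
  Option A: v=56, gcd(2,56)=2 -> preserves
  Option B: v=78, gcd(2,78)=2 -> preserves
  Option C: v=44, gcd(2,44)=2 -> preserves
  Option D: v=76, gcd(2,76)=2 -> preserves
  Option E: v=73, gcd(2,73)=1 -> changes

Answer: A B C D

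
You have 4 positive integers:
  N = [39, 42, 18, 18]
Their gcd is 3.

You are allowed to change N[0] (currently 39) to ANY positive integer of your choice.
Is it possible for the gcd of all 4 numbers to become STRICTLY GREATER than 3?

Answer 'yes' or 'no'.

Answer: yes

Derivation:
Current gcd = 3
gcd of all OTHER numbers (without N[0]=39): gcd([42, 18, 18]) = 6
The new gcd after any change is gcd(6, new_value).
This can be at most 6.
Since 6 > old gcd 3, the gcd CAN increase (e.g., set N[0] = 6).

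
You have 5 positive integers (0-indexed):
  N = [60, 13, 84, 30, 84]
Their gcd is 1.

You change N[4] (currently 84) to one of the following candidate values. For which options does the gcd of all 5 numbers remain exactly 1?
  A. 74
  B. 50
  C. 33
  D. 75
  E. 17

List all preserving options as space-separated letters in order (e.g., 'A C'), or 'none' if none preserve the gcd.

Answer: A B C D E

Derivation:
Old gcd = 1; gcd of others (without N[4]) = 1
New gcd for candidate v: gcd(1, v). Preserves old gcd iff gcd(1, v) = 1.
  Option A: v=74, gcd(1,74)=1 -> preserves
  Option B: v=50, gcd(1,50)=1 -> preserves
  Option C: v=33, gcd(1,33)=1 -> preserves
  Option D: v=75, gcd(1,75)=1 -> preserves
  Option E: v=17, gcd(1,17)=1 -> preserves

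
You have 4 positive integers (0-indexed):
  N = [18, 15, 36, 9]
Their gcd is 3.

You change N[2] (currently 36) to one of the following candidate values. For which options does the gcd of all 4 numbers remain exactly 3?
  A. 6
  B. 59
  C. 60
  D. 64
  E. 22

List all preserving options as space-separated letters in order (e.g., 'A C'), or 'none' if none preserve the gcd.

Answer: A C

Derivation:
Old gcd = 3; gcd of others (without N[2]) = 3
New gcd for candidate v: gcd(3, v). Preserves old gcd iff gcd(3, v) = 3.
  Option A: v=6, gcd(3,6)=3 -> preserves
  Option B: v=59, gcd(3,59)=1 -> changes
  Option C: v=60, gcd(3,60)=3 -> preserves
  Option D: v=64, gcd(3,64)=1 -> changes
  Option E: v=22, gcd(3,22)=1 -> changes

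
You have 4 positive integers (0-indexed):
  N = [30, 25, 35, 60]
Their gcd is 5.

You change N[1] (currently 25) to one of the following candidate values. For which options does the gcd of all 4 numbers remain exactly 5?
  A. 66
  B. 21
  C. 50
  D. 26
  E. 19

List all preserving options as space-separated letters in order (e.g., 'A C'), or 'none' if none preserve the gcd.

Old gcd = 5; gcd of others (without N[1]) = 5
New gcd for candidate v: gcd(5, v). Preserves old gcd iff gcd(5, v) = 5.
  Option A: v=66, gcd(5,66)=1 -> changes
  Option B: v=21, gcd(5,21)=1 -> changes
  Option C: v=50, gcd(5,50)=5 -> preserves
  Option D: v=26, gcd(5,26)=1 -> changes
  Option E: v=19, gcd(5,19)=1 -> changes

Answer: C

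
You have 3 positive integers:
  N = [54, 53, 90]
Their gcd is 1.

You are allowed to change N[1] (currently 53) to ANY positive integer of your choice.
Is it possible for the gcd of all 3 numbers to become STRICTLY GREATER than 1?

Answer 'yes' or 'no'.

Answer: yes

Derivation:
Current gcd = 1
gcd of all OTHER numbers (without N[1]=53): gcd([54, 90]) = 18
The new gcd after any change is gcd(18, new_value).
This can be at most 18.
Since 18 > old gcd 1, the gcd CAN increase (e.g., set N[1] = 18).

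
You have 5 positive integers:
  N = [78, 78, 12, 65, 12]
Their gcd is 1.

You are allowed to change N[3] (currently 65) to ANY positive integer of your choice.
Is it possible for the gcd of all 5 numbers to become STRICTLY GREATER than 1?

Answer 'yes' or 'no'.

Current gcd = 1
gcd of all OTHER numbers (without N[3]=65): gcd([78, 78, 12, 12]) = 6
The new gcd after any change is gcd(6, new_value).
This can be at most 6.
Since 6 > old gcd 1, the gcd CAN increase (e.g., set N[3] = 6).

Answer: yes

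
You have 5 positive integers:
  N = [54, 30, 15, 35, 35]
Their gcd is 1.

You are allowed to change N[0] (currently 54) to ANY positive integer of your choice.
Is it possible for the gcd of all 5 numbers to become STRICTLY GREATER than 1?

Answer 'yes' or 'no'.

Answer: yes

Derivation:
Current gcd = 1
gcd of all OTHER numbers (without N[0]=54): gcd([30, 15, 35, 35]) = 5
The new gcd after any change is gcd(5, new_value).
This can be at most 5.
Since 5 > old gcd 1, the gcd CAN increase (e.g., set N[0] = 5).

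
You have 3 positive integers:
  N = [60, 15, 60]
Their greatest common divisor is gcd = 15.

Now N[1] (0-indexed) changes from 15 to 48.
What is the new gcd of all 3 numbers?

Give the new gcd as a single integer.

Answer: 12

Derivation:
Numbers: [60, 15, 60], gcd = 15
Change: index 1, 15 -> 48
gcd of the OTHER numbers (without index 1): gcd([60, 60]) = 60
New gcd = gcd(g_others, new_val) = gcd(60, 48) = 12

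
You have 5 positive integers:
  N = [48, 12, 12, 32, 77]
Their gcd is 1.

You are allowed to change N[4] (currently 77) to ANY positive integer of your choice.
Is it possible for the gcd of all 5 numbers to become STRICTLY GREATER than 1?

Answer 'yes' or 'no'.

Current gcd = 1
gcd of all OTHER numbers (without N[4]=77): gcd([48, 12, 12, 32]) = 4
The new gcd after any change is gcd(4, new_value).
This can be at most 4.
Since 4 > old gcd 1, the gcd CAN increase (e.g., set N[4] = 4).

Answer: yes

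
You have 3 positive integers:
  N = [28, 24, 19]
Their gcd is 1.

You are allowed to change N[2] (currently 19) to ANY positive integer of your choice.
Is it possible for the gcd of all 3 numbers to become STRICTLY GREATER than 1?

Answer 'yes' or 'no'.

Answer: yes

Derivation:
Current gcd = 1
gcd of all OTHER numbers (without N[2]=19): gcd([28, 24]) = 4
The new gcd after any change is gcd(4, new_value).
This can be at most 4.
Since 4 > old gcd 1, the gcd CAN increase (e.g., set N[2] = 4).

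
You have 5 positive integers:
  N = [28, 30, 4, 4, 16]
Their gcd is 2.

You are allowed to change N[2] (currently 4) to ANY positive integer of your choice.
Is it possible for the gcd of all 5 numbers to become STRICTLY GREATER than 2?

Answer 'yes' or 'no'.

Answer: no

Derivation:
Current gcd = 2
gcd of all OTHER numbers (without N[2]=4): gcd([28, 30, 4, 16]) = 2
The new gcd after any change is gcd(2, new_value).
This can be at most 2.
Since 2 = old gcd 2, the gcd can only stay the same or decrease.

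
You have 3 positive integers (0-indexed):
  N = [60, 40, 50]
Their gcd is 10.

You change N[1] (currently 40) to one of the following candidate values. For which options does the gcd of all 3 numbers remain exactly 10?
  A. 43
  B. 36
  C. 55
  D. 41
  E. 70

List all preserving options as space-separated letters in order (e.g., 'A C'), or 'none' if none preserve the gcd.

Answer: E

Derivation:
Old gcd = 10; gcd of others (without N[1]) = 10
New gcd for candidate v: gcd(10, v). Preserves old gcd iff gcd(10, v) = 10.
  Option A: v=43, gcd(10,43)=1 -> changes
  Option B: v=36, gcd(10,36)=2 -> changes
  Option C: v=55, gcd(10,55)=5 -> changes
  Option D: v=41, gcd(10,41)=1 -> changes
  Option E: v=70, gcd(10,70)=10 -> preserves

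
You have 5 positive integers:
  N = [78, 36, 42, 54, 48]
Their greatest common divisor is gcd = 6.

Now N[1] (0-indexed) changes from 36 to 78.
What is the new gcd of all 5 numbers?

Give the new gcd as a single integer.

Answer: 6

Derivation:
Numbers: [78, 36, 42, 54, 48], gcd = 6
Change: index 1, 36 -> 78
gcd of the OTHER numbers (without index 1): gcd([78, 42, 54, 48]) = 6
New gcd = gcd(g_others, new_val) = gcd(6, 78) = 6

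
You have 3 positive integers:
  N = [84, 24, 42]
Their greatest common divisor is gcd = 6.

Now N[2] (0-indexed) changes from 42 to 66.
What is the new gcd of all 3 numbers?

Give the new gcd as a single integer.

Answer: 6

Derivation:
Numbers: [84, 24, 42], gcd = 6
Change: index 2, 42 -> 66
gcd of the OTHER numbers (without index 2): gcd([84, 24]) = 12
New gcd = gcd(g_others, new_val) = gcd(12, 66) = 6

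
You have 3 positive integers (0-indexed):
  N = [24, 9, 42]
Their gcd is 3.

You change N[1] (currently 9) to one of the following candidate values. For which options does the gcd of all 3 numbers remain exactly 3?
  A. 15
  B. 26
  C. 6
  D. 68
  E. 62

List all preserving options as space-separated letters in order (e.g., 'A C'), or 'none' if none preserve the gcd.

Old gcd = 3; gcd of others (without N[1]) = 6
New gcd for candidate v: gcd(6, v). Preserves old gcd iff gcd(6, v) = 3.
  Option A: v=15, gcd(6,15)=3 -> preserves
  Option B: v=26, gcd(6,26)=2 -> changes
  Option C: v=6, gcd(6,6)=6 -> changes
  Option D: v=68, gcd(6,68)=2 -> changes
  Option E: v=62, gcd(6,62)=2 -> changes

Answer: A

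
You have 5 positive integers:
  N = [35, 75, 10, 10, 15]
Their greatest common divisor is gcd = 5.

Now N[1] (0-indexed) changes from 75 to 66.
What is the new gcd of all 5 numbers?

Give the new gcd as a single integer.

Numbers: [35, 75, 10, 10, 15], gcd = 5
Change: index 1, 75 -> 66
gcd of the OTHER numbers (without index 1): gcd([35, 10, 10, 15]) = 5
New gcd = gcd(g_others, new_val) = gcd(5, 66) = 1

Answer: 1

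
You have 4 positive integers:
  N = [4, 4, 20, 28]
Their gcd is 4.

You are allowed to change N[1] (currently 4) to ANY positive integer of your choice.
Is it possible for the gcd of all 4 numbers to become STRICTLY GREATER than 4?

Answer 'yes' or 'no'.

Answer: no

Derivation:
Current gcd = 4
gcd of all OTHER numbers (without N[1]=4): gcd([4, 20, 28]) = 4
The new gcd after any change is gcd(4, new_value).
This can be at most 4.
Since 4 = old gcd 4, the gcd can only stay the same or decrease.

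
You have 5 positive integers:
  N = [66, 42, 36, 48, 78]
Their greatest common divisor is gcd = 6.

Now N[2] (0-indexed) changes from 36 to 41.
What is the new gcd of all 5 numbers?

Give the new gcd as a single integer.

Numbers: [66, 42, 36, 48, 78], gcd = 6
Change: index 2, 36 -> 41
gcd of the OTHER numbers (without index 2): gcd([66, 42, 48, 78]) = 6
New gcd = gcd(g_others, new_val) = gcd(6, 41) = 1

Answer: 1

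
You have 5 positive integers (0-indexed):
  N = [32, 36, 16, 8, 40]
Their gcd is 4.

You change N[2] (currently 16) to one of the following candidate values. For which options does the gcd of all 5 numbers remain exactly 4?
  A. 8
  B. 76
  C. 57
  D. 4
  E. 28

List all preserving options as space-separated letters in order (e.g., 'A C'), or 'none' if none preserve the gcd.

Old gcd = 4; gcd of others (without N[2]) = 4
New gcd for candidate v: gcd(4, v). Preserves old gcd iff gcd(4, v) = 4.
  Option A: v=8, gcd(4,8)=4 -> preserves
  Option B: v=76, gcd(4,76)=4 -> preserves
  Option C: v=57, gcd(4,57)=1 -> changes
  Option D: v=4, gcd(4,4)=4 -> preserves
  Option E: v=28, gcd(4,28)=4 -> preserves

Answer: A B D E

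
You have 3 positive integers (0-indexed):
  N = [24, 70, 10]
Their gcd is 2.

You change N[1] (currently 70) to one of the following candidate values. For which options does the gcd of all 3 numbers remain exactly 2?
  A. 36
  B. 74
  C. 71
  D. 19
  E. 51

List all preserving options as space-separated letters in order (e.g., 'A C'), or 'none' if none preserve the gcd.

Old gcd = 2; gcd of others (without N[1]) = 2
New gcd for candidate v: gcd(2, v). Preserves old gcd iff gcd(2, v) = 2.
  Option A: v=36, gcd(2,36)=2 -> preserves
  Option B: v=74, gcd(2,74)=2 -> preserves
  Option C: v=71, gcd(2,71)=1 -> changes
  Option D: v=19, gcd(2,19)=1 -> changes
  Option E: v=51, gcd(2,51)=1 -> changes

Answer: A B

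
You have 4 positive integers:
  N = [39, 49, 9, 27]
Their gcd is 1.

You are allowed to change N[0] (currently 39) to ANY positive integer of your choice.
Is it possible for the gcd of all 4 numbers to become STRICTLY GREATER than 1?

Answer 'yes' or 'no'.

Answer: no

Derivation:
Current gcd = 1
gcd of all OTHER numbers (without N[0]=39): gcd([49, 9, 27]) = 1
The new gcd after any change is gcd(1, new_value).
This can be at most 1.
Since 1 = old gcd 1, the gcd can only stay the same or decrease.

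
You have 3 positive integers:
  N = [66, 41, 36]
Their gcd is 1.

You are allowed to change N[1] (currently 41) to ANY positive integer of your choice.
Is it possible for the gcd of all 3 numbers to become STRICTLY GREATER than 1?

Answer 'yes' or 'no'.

Current gcd = 1
gcd of all OTHER numbers (without N[1]=41): gcd([66, 36]) = 6
The new gcd after any change is gcd(6, new_value).
This can be at most 6.
Since 6 > old gcd 1, the gcd CAN increase (e.g., set N[1] = 6).

Answer: yes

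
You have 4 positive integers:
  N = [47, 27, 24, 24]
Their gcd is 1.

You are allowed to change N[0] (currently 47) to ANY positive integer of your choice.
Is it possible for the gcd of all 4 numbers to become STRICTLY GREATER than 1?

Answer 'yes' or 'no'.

Current gcd = 1
gcd of all OTHER numbers (without N[0]=47): gcd([27, 24, 24]) = 3
The new gcd after any change is gcd(3, new_value).
This can be at most 3.
Since 3 > old gcd 1, the gcd CAN increase (e.g., set N[0] = 3).

Answer: yes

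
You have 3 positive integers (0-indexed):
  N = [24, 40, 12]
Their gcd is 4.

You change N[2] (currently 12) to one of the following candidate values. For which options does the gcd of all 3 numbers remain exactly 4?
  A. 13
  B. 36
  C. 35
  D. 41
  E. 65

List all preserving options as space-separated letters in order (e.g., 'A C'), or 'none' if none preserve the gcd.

Old gcd = 4; gcd of others (without N[2]) = 8
New gcd for candidate v: gcd(8, v). Preserves old gcd iff gcd(8, v) = 4.
  Option A: v=13, gcd(8,13)=1 -> changes
  Option B: v=36, gcd(8,36)=4 -> preserves
  Option C: v=35, gcd(8,35)=1 -> changes
  Option D: v=41, gcd(8,41)=1 -> changes
  Option E: v=65, gcd(8,65)=1 -> changes

Answer: B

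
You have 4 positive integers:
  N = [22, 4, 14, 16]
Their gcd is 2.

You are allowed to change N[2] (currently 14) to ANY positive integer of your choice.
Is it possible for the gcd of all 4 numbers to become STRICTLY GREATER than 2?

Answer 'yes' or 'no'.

Current gcd = 2
gcd of all OTHER numbers (without N[2]=14): gcd([22, 4, 16]) = 2
The new gcd after any change is gcd(2, new_value).
This can be at most 2.
Since 2 = old gcd 2, the gcd can only stay the same or decrease.

Answer: no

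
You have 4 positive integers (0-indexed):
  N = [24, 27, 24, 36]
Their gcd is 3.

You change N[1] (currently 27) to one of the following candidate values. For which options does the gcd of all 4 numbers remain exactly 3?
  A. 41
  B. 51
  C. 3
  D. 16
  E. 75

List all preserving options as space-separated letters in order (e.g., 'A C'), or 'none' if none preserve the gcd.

Old gcd = 3; gcd of others (without N[1]) = 12
New gcd for candidate v: gcd(12, v). Preserves old gcd iff gcd(12, v) = 3.
  Option A: v=41, gcd(12,41)=1 -> changes
  Option B: v=51, gcd(12,51)=3 -> preserves
  Option C: v=3, gcd(12,3)=3 -> preserves
  Option D: v=16, gcd(12,16)=4 -> changes
  Option E: v=75, gcd(12,75)=3 -> preserves

Answer: B C E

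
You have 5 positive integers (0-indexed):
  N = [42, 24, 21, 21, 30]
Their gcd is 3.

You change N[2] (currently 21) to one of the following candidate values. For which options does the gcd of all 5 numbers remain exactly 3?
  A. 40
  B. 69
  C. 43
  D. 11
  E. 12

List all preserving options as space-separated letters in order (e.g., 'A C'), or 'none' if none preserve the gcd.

Answer: B E

Derivation:
Old gcd = 3; gcd of others (without N[2]) = 3
New gcd for candidate v: gcd(3, v). Preserves old gcd iff gcd(3, v) = 3.
  Option A: v=40, gcd(3,40)=1 -> changes
  Option B: v=69, gcd(3,69)=3 -> preserves
  Option C: v=43, gcd(3,43)=1 -> changes
  Option D: v=11, gcd(3,11)=1 -> changes
  Option E: v=12, gcd(3,12)=3 -> preserves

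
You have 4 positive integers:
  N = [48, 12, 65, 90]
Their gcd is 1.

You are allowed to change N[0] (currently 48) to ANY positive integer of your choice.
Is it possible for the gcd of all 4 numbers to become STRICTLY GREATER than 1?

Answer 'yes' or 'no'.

Answer: no

Derivation:
Current gcd = 1
gcd of all OTHER numbers (without N[0]=48): gcd([12, 65, 90]) = 1
The new gcd after any change is gcd(1, new_value).
This can be at most 1.
Since 1 = old gcd 1, the gcd can only stay the same or decrease.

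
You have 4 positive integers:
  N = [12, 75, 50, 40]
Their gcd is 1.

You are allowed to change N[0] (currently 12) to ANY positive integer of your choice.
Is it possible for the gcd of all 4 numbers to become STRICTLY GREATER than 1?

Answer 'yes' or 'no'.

Answer: yes

Derivation:
Current gcd = 1
gcd of all OTHER numbers (without N[0]=12): gcd([75, 50, 40]) = 5
The new gcd after any change is gcd(5, new_value).
This can be at most 5.
Since 5 > old gcd 1, the gcd CAN increase (e.g., set N[0] = 5).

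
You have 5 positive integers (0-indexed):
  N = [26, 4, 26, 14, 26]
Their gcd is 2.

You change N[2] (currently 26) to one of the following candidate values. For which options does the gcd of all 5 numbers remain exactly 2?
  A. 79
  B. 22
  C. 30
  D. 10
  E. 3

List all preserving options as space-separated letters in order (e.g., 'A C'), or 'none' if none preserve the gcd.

Old gcd = 2; gcd of others (without N[2]) = 2
New gcd for candidate v: gcd(2, v). Preserves old gcd iff gcd(2, v) = 2.
  Option A: v=79, gcd(2,79)=1 -> changes
  Option B: v=22, gcd(2,22)=2 -> preserves
  Option C: v=30, gcd(2,30)=2 -> preserves
  Option D: v=10, gcd(2,10)=2 -> preserves
  Option E: v=3, gcd(2,3)=1 -> changes

Answer: B C D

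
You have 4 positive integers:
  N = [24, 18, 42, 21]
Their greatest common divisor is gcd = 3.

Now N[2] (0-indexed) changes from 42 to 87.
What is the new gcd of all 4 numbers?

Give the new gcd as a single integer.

Numbers: [24, 18, 42, 21], gcd = 3
Change: index 2, 42 -> 87
gcd of the OTHER numbers (without index 2): gcd([24, 18, 21]) = 3
New gcd = gcd(g_others, new_val) = gcd(3, 87) = 3

Answer: 3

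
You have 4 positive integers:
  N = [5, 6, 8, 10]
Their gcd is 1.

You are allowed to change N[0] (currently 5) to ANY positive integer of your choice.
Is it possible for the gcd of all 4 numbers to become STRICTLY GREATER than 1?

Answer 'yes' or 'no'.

Answer: yes

Derivation:
Current gcd = 1
gcd of all OTHER numbers (without N[0]=5): gcd([6, 8, 10]) = 2
The new gcd after any change is gcd(2, new_value).
This can be at most 2.
Since 2 > old gcd 1, the gcd CAN increase (e.g., set N[0] = 2).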